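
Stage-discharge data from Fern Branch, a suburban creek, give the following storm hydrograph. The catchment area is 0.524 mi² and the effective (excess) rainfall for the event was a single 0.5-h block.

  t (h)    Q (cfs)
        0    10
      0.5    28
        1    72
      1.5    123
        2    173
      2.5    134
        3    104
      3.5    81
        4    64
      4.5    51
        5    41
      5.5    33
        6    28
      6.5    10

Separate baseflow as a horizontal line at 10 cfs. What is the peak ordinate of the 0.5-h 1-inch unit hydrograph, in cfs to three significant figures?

Direct runoff: 0.0, 18.0, 62.0, 113.0, 163.0, 124.0, 94.0, 71.0, 54.0, 41.0, 31.0, 23.0, 18.0, 0.0 cfs; ΣQ_DR = 812.0 cfs, peak = 163.0 cfs.
Runoff depth d = ΣQ_DR·Δt / A = 812.0 × 1800 / (0.524 mi²) = 1.201 in.
The 1-inch UH is the DRH scaled by (1 in)/d, so U_p = 163.0 × 1/1.201 = 136 cfs.

U_p ≈ 136 cfs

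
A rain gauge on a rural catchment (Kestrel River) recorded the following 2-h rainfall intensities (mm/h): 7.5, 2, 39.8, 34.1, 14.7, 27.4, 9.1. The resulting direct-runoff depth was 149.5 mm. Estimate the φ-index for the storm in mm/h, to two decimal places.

Only the 4 blocks with intensity above φ contribute runoff: 39.8, 34.1, 14.7, 27.4 mm/h.
Σ(I−φ)·Δt = d  ⇒  (39.8+34.1+14.7+27.4 − 4φ)·2 = 149.5
φ = (116.0 − 149.5/2) / 4 = 10.31 mm/h.

φ ≈ 10.31 mm/h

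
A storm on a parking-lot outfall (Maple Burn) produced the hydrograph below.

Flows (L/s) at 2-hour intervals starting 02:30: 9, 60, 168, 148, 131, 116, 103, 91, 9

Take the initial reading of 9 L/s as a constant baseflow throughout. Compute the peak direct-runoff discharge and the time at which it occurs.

Q_p = 159.0 L/s at t = 06:30

Subtracting baseflow gives direct-runoff ordinates: 0.0, 51.0, 159.0, 139.0, 122.0, 107.0, 94.0, 82.0, 0.0 L/s.
The maximum is 159.0 L/s, occurring at the reading for t = 06:30.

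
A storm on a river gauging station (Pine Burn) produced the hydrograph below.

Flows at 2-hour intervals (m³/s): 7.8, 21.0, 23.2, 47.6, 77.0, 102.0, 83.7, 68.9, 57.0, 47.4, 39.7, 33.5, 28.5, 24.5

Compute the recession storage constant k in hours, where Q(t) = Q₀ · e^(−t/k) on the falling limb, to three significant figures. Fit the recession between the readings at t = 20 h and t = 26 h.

On the falling limb, Q drops from 39.7 to 24.5 m³/s between t = 20 h and t = 26 h (Δt = 6 h).
k = −Δt / ln(Q₂/Q₁) = −6 / ln(24.5/39.7) = 12.4 h.

k ≈ 12.4 h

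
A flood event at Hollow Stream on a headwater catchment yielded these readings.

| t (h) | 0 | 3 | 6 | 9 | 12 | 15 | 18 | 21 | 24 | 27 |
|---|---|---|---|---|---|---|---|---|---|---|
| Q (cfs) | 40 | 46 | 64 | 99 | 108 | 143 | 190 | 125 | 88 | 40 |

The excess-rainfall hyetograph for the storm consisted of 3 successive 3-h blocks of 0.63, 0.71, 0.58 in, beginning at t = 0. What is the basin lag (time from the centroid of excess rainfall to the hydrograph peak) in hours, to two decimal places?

t_L ≈ 13.58 h

Centroid of excess rainfall: t_c = Σ P_i·t̄_i / ΣP_i = 4.4219 h (block centres at 1.5, 4.5, 7.5 h).
Hydrograph peak occurs at t = 18 h, so basin lag t_L = 18 − 4.4219 = 13.58 h.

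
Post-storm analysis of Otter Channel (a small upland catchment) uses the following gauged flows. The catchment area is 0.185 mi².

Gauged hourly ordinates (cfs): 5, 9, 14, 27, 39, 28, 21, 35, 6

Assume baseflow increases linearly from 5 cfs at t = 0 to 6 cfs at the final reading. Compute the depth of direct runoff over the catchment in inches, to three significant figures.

d ≈ 1.13 in

Direct runoff: 0.00, 3.88, 8.75, 21.62, 33.50, 22.38, 15.25, 29.12, 0.00 cfs; ΣQ_DR = 134.5 cfs.
V = ΣQ_DR · Δt = 134.5 × 3600 s = 4.842 × 10^5 ft³.
Over A = 0.185 mi², depth = V / A = 1.13 in.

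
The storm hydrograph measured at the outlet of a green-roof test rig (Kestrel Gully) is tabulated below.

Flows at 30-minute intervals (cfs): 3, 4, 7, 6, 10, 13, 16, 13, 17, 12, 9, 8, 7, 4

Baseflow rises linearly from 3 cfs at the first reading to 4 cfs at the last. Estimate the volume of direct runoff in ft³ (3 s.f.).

Direct-runoff ordinates (Q − Q_b): 0.00, 0.92, 3.85, 2.77, 6.69, 9.62, 12.54, 9.46, 13.38, 8.31, 5.23, 4.15, 3.08, 0.00 cfs.
ΣQ_DR = 80.00 cfs.
With Δt = 0.5 h = 1800 s, V = ΣQ_DR · Δt = 80.00 × 1800 = 1.44 × 10^5 ft³.

V ≈ 1.44 × 10^5 ft³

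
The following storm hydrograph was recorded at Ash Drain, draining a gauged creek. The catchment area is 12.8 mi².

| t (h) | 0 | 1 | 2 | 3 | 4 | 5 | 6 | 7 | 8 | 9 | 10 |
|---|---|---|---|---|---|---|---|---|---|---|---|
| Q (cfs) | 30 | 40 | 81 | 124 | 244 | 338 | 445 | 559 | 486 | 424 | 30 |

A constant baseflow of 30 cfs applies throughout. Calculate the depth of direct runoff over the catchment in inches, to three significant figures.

d ≈ 0.299 in

Direct runoff: 0.0, 10.0, 51.0, 94.0, 214.0, 308.0, 415.0, 529.0, 456.0, 394.0, 0.0 cfs; ΣQ_DR = 2471 cfs.
V = ΣQ_DR · Δt = 2471 × 3600 s = 8.896 × 10^6 ft³.
Over A = 12.8 mi², depth = V / A = 0.299 in.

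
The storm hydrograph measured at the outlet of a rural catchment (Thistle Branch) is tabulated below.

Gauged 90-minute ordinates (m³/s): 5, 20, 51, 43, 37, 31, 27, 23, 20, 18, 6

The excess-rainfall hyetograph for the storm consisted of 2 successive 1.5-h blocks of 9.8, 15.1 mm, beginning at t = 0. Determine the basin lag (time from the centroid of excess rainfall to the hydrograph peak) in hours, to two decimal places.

Centroid of excess rainfall: t_c = Σ P_i·t̄_i / ΣP_i = 1.6596 h (block centres at 0.75, 2.25 h).
Hydrograph peak occurs at t = 3 h, so basin lag t_L = 3 − 1.6596 = 1.34 h.

t_L ≈ 1.34 h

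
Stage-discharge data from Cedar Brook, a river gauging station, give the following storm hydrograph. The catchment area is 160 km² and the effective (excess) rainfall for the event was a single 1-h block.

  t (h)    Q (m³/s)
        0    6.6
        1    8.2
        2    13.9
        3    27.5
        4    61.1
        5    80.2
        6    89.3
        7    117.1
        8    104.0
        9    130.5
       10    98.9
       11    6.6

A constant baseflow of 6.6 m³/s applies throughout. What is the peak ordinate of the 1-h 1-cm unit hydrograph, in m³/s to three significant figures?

Direct runoff: 0.0, 1.6, 7.3, 20.9, 54.5, 73.6, 82.7, 110.5, 97.4, 123.9, 92.3, 0.0 m³/s; ΣQ_DR = 664.7 m³/s, peak = 123.9 m³/s.
Runoff depth d = ΣQ_DR·Δt / A = 664.7 × 3600 / (160 km²) = 14.96 mm.
The 1-cm UH is the DRH scaled by (10 mm)/d, so U_p = 123.9 × 10/14.96 = 82.8 m³/s.

U_p ≈ 82.8 m³/s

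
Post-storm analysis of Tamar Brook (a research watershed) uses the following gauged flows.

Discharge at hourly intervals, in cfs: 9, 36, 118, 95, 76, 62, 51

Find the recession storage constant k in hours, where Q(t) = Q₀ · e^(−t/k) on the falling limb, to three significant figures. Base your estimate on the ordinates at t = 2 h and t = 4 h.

On the falling limb, Q drops from 118 to 76 cfs between t = 2 h and t = 4 h (Δt = 2 h).
k = −Δt / ln(Q₂/Q₁) = −2 / ln(76/118) = 4.55 h.

k ≈ 4.55 h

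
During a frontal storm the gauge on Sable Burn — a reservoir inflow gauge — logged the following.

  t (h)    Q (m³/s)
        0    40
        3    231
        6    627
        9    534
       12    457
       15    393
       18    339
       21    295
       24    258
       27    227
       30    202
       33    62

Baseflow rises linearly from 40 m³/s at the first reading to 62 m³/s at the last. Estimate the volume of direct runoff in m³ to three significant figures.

V ≈ 3.30 × 10^7 m³

Direct-runoff ordinates (Q − Q_b): 0.00, 189.00, 583.00, 488.00, 409.00, 343.00, 287.00, 241.00, 202.00, 169.00, 142.00, 0.00 m³/s.
ΣQ_DR = 3053 m³/s.
With Δt = 3 h = 10800 s, V = ΣQ_DR · Δt = 3053 × 10800 = 3.30 × 10^7 m³.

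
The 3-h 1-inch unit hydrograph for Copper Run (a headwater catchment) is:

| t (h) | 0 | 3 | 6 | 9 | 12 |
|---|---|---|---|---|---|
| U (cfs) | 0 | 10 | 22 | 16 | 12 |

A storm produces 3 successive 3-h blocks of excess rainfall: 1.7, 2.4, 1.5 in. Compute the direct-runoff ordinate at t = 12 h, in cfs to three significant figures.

By discrete convolution, Q_j = Σ (P_i / 1 in) · U_{j−i}.
At t = 12 h (j=4): Q = (1.7/1)·12 + (2.4/1)·16 + (1.5/1)·22 = 91.8 cfs.

Q ≈ 91.8 cfs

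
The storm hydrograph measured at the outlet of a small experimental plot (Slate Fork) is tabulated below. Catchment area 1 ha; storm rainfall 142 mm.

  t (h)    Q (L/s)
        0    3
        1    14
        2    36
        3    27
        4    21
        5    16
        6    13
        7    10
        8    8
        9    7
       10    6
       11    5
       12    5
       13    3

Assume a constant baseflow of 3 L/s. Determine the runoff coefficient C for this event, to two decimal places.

C ≈ 0.33

ΣQ_DR = 132.0 L/s; V = ΣQ_DR·Δt = 4.752 × 10^5 L.
Runoff depth d = V / A = 47.52 mm.
C = d / P = 47.52 / 142 = 0.33.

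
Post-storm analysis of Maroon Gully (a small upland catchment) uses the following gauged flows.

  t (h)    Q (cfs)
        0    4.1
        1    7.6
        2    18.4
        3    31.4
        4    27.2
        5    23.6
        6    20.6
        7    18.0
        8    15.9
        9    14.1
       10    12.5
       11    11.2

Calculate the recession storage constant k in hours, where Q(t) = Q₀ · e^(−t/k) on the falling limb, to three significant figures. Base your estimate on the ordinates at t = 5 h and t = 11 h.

k ≈ 8.05 h

On the falling limb, Q drops from 23.6 to 11.2 cfs between t = 5 h and t = 11 h (Δt = 6 h).
k = −Δt / ln(Q₂/Q₁) = −6 / ln(11.2/23.6) = 8.05 h.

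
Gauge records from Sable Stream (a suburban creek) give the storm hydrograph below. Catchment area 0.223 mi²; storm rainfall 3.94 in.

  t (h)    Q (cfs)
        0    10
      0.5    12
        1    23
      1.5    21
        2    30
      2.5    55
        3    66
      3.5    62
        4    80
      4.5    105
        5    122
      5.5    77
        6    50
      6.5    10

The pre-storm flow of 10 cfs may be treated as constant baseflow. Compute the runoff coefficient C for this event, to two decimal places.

ΣQ_DR = 583.0 cfs; V = ΣQ_DR·Δt = 1.049 × 10^6 ft³.
Runoff depth d = V / A = 2.026 in.
C = d / P = 2.026 / 3.94 = 0.51.

C ≈ 0.51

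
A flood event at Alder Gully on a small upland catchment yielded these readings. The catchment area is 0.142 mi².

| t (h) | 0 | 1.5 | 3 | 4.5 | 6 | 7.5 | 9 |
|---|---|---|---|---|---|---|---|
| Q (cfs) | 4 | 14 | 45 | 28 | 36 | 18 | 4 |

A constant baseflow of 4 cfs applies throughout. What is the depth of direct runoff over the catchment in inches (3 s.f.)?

Direct runoff: 0.0, 10.0, 41.0, 24.0, 32.0, 14.0, 0.0 cfs; ΣQ_DR = 121.0 cfs.
V = ΣQ_DR · Δt = 121.0 × 5400 s = 6.534 × 10^5 ft³.
Over A = 0.142 mi², depth = V / A = 1.98 in.

d ≈ 1.98 in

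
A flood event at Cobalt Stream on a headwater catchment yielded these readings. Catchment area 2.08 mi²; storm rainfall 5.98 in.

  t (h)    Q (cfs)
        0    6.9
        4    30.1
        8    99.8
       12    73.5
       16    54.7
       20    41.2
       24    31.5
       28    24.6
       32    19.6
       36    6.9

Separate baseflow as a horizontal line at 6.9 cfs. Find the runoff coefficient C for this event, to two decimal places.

C ≈ 0.16

ΣQ_DR = 319.8 cfs; V = ΣQ_DR·Δt = 4.605 × 10^6 ft³.
Runoff depth d = V / A = 0.9530 in.
C = d / P = 0.9530 / 5.98 = 0.16.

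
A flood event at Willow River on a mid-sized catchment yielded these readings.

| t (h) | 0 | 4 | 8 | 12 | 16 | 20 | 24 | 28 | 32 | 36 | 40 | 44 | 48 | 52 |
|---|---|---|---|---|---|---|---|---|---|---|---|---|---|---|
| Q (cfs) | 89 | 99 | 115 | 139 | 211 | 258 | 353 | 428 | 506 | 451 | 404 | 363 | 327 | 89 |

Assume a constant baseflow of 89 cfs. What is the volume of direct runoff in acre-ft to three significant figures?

V ≈ 855 acre-ft

Direct-runoff ordinates (Q − Q_b): 0.0, 10.0, 26.0, 50.0, 122.0, 169.0, 264.0, 339.0, 417.0, 362.0, 315.0, 274.0, 238.0, 0.0 cfs.
ΣQ_DR = 2586 cfs.
With Δt = 4 h = 14400 s, V = ΣQ_DR · Δt = 2586 × 14400 = 3.72 × 10^7 ft³ = 855 acre-ft.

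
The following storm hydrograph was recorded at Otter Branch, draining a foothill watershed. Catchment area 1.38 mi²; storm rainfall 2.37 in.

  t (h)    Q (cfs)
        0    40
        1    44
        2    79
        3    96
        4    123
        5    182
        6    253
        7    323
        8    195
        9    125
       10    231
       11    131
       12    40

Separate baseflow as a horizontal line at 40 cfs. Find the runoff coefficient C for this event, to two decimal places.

ΣQ_DR = 1342 cfs; V = ΣQ_DR·Δt = 4.831 × 10^6 ft³.
Runoff depth d = V / A = 1.507 in.
C = d / P = 1.507 / 2.37 = 0.64.

C ≈ 0.64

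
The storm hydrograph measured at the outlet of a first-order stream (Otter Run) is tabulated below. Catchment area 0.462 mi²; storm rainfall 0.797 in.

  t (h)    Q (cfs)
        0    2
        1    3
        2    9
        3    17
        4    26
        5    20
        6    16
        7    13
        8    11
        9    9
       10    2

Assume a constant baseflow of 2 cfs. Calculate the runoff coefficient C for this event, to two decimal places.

C ≈ 0.45

ΣQ_DR = 106.0 cfs; V = ΣQ_DR·Δt = 3.816 × 10^5 ft³.
Runoff depth d = V / A = 0.3555 in.
C = d / P = 0.3555 / 0.797 = 0.45.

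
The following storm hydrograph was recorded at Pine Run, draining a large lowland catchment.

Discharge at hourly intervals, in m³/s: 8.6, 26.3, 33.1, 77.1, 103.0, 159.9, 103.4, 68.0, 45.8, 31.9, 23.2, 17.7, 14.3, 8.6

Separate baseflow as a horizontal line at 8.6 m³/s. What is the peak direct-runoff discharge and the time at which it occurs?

Q_p = 151.3 m³/s at t = 5 h

Subtracting baseflow gives direct-runoff ordinates: 0.0, 17.7, 24.5, 68.5, 94.4, 151.3, 94.8, 59.4, 37.2, 23.3, 14.6, 9.1, 5.7, 0.0 m³/s.
The maximum is 151.3 m³/s, occurring at the reading for t = 5 h.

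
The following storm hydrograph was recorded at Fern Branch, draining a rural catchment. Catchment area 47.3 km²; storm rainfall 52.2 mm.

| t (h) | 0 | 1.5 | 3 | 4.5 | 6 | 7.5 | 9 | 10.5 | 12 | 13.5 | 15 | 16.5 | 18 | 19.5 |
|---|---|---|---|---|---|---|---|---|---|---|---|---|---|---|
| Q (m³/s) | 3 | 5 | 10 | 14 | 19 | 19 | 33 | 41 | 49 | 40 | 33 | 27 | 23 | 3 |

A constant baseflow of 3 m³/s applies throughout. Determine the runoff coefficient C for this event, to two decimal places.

C ≈ 0.61

ΣQ_DR = 277.0 m³/s; V = ΣQ_DR·Δt = 1.496 × 10^6 m³.
Runoff depth d = V / A = 31.62 mm.
C = d / P = 31.62 / 52.2 = 0.61.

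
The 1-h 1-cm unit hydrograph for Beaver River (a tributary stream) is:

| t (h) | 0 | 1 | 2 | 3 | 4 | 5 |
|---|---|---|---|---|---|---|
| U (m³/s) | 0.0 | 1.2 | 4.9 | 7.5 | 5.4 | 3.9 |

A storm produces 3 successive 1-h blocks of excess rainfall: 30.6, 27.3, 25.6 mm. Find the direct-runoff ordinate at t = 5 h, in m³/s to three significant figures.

By discrete convolution, Q_j = Σ (P_i / 10 mm) · U_{j−i}.
At t = 5 h (j=5): Q = (30.6/10)·3.9 + (27.3/10)·5.4 + (25.6/10)·7.5 = 45.9 m³/s.

Q ≈ 45.9 m³/s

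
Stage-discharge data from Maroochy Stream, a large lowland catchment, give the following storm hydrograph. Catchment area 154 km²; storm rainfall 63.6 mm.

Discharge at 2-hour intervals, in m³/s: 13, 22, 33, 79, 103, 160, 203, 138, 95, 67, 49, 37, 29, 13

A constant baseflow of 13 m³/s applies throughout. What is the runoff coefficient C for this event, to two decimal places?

C ≈ 0.63

ΣQ_DR = 859.0 m³/s; V = ΣQ_DR·Δt = 6.185 × 10^6 m³.
Runoff depth d = V / A = 40.16 mm.
C = d / P = 40.16 / 63.6 = 0.63.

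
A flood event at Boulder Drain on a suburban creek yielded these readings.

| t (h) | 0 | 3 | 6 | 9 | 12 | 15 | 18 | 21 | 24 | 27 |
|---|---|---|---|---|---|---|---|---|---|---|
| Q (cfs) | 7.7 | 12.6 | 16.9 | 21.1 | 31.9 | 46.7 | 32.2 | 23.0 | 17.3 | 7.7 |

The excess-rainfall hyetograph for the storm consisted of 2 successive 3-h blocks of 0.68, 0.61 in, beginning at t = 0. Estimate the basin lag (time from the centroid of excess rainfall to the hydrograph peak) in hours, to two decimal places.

Centroid of excess rainfall: t_c = Σ P_i·t̄_i / ΣP_i = 2.9186 h (block centres at 1.5, 4.5 h).
Hydrograph peak occurs at t = 15 h, so basin lag t_L = 15 − 2.9186 = 12.08 h.

t_L ≈ 12.08 h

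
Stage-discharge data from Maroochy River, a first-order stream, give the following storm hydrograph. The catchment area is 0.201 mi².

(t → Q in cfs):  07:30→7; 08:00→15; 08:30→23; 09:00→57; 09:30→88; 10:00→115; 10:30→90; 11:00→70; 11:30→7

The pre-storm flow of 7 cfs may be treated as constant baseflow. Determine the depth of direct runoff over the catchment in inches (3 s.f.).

d ≈ 1.58 in

Direct runoff: 0.0, 8.0, 16.0, 50.0, 81.0, 108.0, 83.0, 63.0, 0.0 cfs; ΣQ_DR = 409.0 cfs.
V = ΣQ_DR · Δt = 409.0 × 1800 s = 7.362 × 10^5 ft³.
Over A = 0.201 mi², depth = V / A = 1.58 in.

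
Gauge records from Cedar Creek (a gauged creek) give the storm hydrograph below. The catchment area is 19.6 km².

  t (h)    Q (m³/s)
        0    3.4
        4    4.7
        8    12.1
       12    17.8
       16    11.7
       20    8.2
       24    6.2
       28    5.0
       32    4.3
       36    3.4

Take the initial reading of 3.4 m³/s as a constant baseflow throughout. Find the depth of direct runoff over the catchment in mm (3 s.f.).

Direct runoff: 0.0, 1.3, 8.7, 14.4, 8.3, 4.8, 2.8, 1.6, 0.9, 0.0 m³/s; ΣQ_DR = 42.80 m³/s.
V = ΣQ_DR · Δt = 42.80 × 14400 s = 6.163 × 10^5 m³.
Over A = 19.6 km², depth = V / A = 31.4 mm.

d ≈ 31.4 mm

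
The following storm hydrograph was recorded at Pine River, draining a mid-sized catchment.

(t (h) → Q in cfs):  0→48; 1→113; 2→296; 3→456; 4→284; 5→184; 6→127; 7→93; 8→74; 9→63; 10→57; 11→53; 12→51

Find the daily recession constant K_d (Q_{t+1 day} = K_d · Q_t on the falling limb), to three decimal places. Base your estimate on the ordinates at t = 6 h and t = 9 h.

K_d ≈ 0.004

Between t = 6 h and t = 9 h the flow falls from 127 to 63 cfs over 3×1 h = 3 h.
Per-interval ratio K = (63/127)^(1/3) = 0.7916; K_d = K^(24/1) = 0.004.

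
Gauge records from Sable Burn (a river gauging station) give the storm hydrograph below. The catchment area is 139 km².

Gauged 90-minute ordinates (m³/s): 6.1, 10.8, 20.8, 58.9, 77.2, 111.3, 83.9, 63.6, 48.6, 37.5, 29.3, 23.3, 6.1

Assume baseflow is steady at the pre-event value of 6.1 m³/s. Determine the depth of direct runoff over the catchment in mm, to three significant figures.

Direct runoff: 0.0, 4.7, 14.7, 52.8, 71.1, 105.2, 77.8, 57.5, 42.5, 31.4, 23.2, 17.2, 0.0 m³/s; ΣQ_DR = 498.1 m³/s.
V = ΣQ_DR · Δt = 498.1 × 5400 s = 2.690 × 10^6 m³.
Over A = 139 km², depth = V / A = 19.4 mm.

d ≈ 19.4 mm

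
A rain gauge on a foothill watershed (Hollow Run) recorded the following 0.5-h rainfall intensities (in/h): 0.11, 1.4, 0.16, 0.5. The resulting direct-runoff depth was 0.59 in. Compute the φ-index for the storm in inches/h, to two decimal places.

Only the 2 blocks with intensity above φ contribute runoff: 1.4, 0.5 in/h.
Σ(I−φ)·Δt = d  ⇒  (1.4+0.5 − 2φ)·0.5 = 0.59
φ = (1.900 − 0.59/0.5) / 2 = 0.36 in/h.

φ ≈ 0.36 in/h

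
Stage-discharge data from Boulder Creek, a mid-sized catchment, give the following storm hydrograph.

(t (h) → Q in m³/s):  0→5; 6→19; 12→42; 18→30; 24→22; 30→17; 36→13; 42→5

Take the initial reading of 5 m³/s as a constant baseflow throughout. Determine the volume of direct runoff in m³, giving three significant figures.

Direct-runoff ordinates (Q − Q_b): 0.0, 14.0, 37.0, 25.0, 17.0, 12.0, 8.0, 0.0 m³/s.
ΣQ_DR = 113.0 m³/s.
With Δt = 6 h = 21600 s, V = ΣQ_DR · Δt = 113.0 × 21600 = 2.44 × 10^6 m³.

V ≈ 2.44 × 10^6 m³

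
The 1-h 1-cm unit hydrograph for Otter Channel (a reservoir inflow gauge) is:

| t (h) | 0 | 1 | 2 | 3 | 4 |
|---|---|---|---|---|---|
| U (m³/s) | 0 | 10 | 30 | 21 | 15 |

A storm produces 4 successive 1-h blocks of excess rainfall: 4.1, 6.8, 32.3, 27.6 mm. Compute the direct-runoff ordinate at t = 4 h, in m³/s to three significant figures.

By discrete convolution, Q_j = Σ (P_i / 10 mm) · U_{j−i}.
At t = 4 h (j=4): Q = (4.1/10)·15 + (6.8/10)·21 + (32.3/10)·30 + (27.6/10)·10 = 145 m³/s.

Q ≈ 145 m³/s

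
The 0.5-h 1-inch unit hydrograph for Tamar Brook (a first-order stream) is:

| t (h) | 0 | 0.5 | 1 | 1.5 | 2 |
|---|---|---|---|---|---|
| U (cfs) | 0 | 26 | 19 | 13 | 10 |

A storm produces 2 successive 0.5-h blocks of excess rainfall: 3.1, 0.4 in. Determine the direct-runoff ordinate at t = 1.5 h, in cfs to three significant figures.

By discrete convolution, Q_j = Σ (P_i / 1 in) · U_{j−i}.
At t = 1.5 h (j=3): Q = (3.1/1)·13 + (0.4/1)·19 = 47.9 cfs.

Q ≈ 47.9 cfs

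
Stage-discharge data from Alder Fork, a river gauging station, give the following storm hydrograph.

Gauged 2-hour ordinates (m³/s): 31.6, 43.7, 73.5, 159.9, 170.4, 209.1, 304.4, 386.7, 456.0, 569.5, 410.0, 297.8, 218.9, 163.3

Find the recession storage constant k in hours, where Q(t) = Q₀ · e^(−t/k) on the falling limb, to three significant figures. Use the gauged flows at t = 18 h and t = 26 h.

k ≈ 6.40 h

On the falling limb, Q drops from 569.5 to 163.3 m³/s between t = 18 h and t = 26 h (Δt = 8 h).
k = −Δt / ln(Q₂/Q₁) = −8 / ln(163.3/569.5) = 6.40 h.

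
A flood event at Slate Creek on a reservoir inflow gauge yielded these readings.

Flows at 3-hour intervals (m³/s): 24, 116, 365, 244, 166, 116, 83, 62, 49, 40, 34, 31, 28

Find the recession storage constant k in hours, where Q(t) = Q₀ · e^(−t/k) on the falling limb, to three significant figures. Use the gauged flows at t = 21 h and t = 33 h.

On the falling limb, Q drops from 62 to 31 m³/s between t = 21 h and t = 33 h (Δt = 12 h).
k = −Δt / ln(Q₂/Q₁) = −12 / ln(31/62) = 17.3 h.

k ≈ 17.3 h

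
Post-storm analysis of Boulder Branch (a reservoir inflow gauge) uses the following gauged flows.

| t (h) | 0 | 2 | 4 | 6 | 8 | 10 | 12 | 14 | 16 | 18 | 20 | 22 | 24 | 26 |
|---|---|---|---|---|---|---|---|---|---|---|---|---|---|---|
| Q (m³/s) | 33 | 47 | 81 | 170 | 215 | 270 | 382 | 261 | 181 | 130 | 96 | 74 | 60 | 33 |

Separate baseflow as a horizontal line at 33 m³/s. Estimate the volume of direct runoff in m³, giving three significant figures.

Direct-runoff ordinates (Q − Q_b): 0.0, 14.0, 48.0, 137.0, 182.0, 237.0, 349.0, 228.0, 148.0, 97.0, 63.0, 41.0, 27.0, 0.0 m³/s.
ΣQ_DR = 1571 m³/s.
With Δt = 2 h = 7200 s, V = ΣQ_DR · Δt = 1571 × 7200 = 1.13 × 10^7 m³.

V ≈ 1.13 × 10^7 m³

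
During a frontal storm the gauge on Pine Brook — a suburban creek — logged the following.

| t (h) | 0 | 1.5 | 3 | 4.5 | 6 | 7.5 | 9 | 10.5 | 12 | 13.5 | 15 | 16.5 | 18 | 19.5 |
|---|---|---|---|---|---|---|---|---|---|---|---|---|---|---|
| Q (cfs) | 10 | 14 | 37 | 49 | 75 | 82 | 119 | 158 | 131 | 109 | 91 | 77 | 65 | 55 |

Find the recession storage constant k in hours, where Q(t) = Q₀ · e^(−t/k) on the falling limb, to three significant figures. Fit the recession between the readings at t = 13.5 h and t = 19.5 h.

On the falling limb, Q drops from 109 to 55 cfs between t = 13.5 h and t = 19.5 h (Δt = 6 h).
k = −Δt / ln(Q₂/Q₁) = −6 / ln(55/109) = 8.77 h.

k ≈ 8.77 h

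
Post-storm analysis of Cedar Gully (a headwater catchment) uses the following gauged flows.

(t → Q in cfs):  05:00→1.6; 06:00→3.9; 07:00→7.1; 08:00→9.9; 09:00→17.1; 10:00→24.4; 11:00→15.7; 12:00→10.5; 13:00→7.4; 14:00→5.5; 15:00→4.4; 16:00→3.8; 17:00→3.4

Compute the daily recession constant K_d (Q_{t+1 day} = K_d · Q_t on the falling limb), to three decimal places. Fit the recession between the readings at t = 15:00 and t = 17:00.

Between t = 15:00 and t = 17:00 the flow falls from 4.4 to 3.4 cfs over 2×1 h = 2 h.
Per-interval ratio K = (3.4/4.4)^(1/2) = 0.8790; K_d = K^(24/1) = 0.045.

K_d ≈ 0.045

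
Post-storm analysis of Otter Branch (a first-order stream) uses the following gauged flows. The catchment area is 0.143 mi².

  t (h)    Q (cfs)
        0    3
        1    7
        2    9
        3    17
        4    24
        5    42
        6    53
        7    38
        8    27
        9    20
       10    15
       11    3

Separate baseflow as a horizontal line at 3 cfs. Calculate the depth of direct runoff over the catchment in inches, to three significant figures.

Direct runoff: 0.0, 4.0, 6.0, 14.0, 21.0, 39.0, 50.0, 35.0, 24.0, 17.0, 12.0, 0.0 cfs; ΣQ_DR = 222.0 cfs.
V = ΣQ_DR · Δt = 222.0 × 3600 s = 7.992 × 10^5 ft³.
Over A = 0.143 mi², depth = V / A = 2.41 in.

d ≈ 2.41 in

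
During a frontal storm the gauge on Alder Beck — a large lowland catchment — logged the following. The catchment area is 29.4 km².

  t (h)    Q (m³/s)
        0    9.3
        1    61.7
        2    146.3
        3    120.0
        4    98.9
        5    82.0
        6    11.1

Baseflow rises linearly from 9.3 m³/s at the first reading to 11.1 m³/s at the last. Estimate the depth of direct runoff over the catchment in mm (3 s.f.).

d ≈ 56.1 mm

Direct runoff: 0.00, 52.10, 136.40, 109.80, 88.40, 71.20, 0.00 m³/s; ΣQ_DR = 457.9 m³/s.
V = ΣQ_DR · Δt = 457.9 × 3600 s = 1.648 × 10^6 m³.
Over A = 29.4 km², depth = V / A = 56.1 mm.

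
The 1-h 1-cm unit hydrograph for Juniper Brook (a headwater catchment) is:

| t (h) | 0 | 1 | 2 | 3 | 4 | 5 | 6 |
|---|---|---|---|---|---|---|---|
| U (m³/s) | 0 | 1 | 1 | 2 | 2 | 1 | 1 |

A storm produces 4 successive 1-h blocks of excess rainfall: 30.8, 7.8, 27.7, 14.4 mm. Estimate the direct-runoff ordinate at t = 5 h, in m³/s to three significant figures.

Q ≈ 11.6 m³/s

By discrete convolution, Q_j = Σ (P_i / 10 mm) · U_{j−i}.
At t = 5 h (j=5): Q = (30.8/10)·1 + (7.8/10)·2 + (27.7/10)·2 + (14.4/10)·1 = 11.6 m³/s.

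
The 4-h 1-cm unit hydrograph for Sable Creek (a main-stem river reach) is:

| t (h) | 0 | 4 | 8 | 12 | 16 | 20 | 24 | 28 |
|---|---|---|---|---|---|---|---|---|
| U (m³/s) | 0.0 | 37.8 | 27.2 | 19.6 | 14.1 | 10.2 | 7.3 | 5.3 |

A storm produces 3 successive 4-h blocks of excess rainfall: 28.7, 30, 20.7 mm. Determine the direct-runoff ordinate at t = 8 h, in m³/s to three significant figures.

By discrete convolution, Q_j = Σ (P_i / 10 mm) · U_{j−i}.
At t = 8 h (j=2): Q = (28.7/10)·27.2 + (30/10)·37.8 + (20.7/10)·0.0 = 191 m³/s.

Q ≈ 191 m³/s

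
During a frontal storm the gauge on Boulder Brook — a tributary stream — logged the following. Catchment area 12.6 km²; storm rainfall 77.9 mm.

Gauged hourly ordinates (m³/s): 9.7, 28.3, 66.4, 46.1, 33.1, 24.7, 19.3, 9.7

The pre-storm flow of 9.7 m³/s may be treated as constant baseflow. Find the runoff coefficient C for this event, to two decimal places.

C ≈ 0.59

ΣQ_DR = 159.7 m³/s; V = ΣQ_DR·Δt = 5.749 × 10^5 m³.
Runoff depth d = V / A = 45.63 mm.
C = d / P = 45.63 / 77.9 = 0.59.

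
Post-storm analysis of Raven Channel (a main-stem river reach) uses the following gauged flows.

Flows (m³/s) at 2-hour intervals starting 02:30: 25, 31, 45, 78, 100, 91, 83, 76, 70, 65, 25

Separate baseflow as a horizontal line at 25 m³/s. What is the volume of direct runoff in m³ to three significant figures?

Direct-runoff ordinates (Q − Q_b): 0.0, 6.0, 20.0, 53.0, 75.0, 66.0, 58.0, 51.0, 45.0, 40.0, 0.0 m³/s.
ΣQ_DR = 414.0 m³/s.
With Δt = 2 h = 7200 s, V = ΣQ_DR · Δt = 414.0 × 7200 = 2.98 × 10^6 m³.

V ≈ 2.98 × 10^6 m³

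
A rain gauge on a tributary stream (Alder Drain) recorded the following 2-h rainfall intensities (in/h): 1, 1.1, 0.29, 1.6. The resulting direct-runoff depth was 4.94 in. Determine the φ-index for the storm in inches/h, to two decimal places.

φ ≈ 0.41 in/h

Only the 3 blocks with intensity above φ contribute runoff: 1, 1.1, 1.6 in/h.
Σ(I−φ)·Δt = d  ⇒  (1+1.1+1.6 − 3φ)·2 = 4.94
φ = (3.700 − 4.94/2) / 3 = 0.41 in/h.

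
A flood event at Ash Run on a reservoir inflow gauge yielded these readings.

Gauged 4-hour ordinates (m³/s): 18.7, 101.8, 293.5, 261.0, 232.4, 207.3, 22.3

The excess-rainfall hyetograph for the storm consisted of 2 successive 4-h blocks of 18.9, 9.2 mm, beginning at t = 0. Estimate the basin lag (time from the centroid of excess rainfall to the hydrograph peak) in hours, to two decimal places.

t_L ≈ 4.69 h

Centroid of excess rainfall: t_c = Σ P_i·t̄_i / ΣP_i = 3.3096 h (block centres at 2, 6 h).
Hydrograph peak occurs at t = 8 h, so basin lag t_L = 8 − 3.3096 = 4.69 h.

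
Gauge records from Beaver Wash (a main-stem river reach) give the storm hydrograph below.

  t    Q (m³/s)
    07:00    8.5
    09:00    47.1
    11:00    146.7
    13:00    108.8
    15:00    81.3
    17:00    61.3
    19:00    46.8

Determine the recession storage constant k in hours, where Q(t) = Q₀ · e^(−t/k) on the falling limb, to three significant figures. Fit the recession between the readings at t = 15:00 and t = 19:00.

On the falling limb, Q drops from 81.3 to 46.8 m³/s between t = 15:00 and t = 19:00 (Δt = 4 h).
k = −Δt / ln(Q₂/Q₁) = −4 / ln(46.8/81.3) = 7.24 h.

k ≈ 7.24 h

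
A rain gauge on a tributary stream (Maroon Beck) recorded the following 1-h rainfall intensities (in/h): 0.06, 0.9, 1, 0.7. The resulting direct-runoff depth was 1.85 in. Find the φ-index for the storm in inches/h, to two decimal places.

φ ≈ 0.25 in/h

Only the 3 blocks with intensity above φ contribute runoff: 0.9, 1, 0.7 in/h.
Σ(I−φ)·Δt = d  ⇒  (0.9+1+0.7 − 3φ)·1 = 1.85
φ = (2.600 − 1.85/1) / 3 = 0.25 in/h.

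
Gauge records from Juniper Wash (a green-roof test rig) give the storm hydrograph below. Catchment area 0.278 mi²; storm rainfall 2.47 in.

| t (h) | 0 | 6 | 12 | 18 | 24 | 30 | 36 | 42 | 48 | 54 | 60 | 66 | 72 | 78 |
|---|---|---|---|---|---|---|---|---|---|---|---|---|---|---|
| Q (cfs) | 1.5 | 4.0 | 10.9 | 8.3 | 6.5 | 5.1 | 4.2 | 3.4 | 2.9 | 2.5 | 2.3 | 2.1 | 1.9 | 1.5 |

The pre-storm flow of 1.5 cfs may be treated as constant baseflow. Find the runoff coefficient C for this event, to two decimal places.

ΣQ_DR = 36.10 cfs; V = ΣQ_DR·Δt = 7.798 × 10^5 ft³.
Runoff depth d = V / A = 1.207 in.
C = d / P = 1.207 / 2.47 = 0.49.

C ≈ 0.49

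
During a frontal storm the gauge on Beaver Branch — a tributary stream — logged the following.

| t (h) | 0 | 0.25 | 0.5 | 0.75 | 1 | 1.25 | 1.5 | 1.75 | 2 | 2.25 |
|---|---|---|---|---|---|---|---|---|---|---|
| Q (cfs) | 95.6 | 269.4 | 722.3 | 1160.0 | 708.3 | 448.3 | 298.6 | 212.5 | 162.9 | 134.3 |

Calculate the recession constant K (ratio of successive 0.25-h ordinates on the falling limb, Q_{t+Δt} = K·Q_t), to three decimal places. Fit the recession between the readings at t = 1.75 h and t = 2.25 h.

K ≈ 0.795

Using the recession-limb readings at t = 1.75 h and t = 2.25 h: Q falls from 212.5 to 134.3 cfs over 2 intervals.
K = (Q₂/Q₁)^(1/2) = (134.3/212.5)^(1/2) = 0.795.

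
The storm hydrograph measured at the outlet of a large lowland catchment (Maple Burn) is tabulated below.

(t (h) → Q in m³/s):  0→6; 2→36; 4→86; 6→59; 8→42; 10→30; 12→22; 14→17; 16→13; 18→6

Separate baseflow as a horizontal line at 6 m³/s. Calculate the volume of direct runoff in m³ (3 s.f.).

V ≈ 1.85 × 10^6 m³

Direct-runoff ordinates (Q − Q_b): 0.0, 30.0, 80.0, 53.0, 36.0, 24.0, 16.0, 11.0, 7.0, 0.0 m³/s.
ΣQ_DR = 257.0 m³/s.
With Δt = 2 h = 7200 s, V = ΣQ_DR · Δt = 257.0 × 7200 = 1.85 × 10^6 m³.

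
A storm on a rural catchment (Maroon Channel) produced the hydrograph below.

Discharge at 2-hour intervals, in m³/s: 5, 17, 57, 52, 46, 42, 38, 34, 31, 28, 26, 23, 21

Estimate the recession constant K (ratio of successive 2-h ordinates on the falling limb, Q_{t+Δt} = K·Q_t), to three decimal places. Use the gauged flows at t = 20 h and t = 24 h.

K ≈ 0.899

Using the recession-limb readings at t = 20 h and t = 24 h: Q falls from 26 to 21 m³/s over 2 intervals.
K = (Q₂/Q₁)^(1/2) = (21/26)^(1/2) = 0.899.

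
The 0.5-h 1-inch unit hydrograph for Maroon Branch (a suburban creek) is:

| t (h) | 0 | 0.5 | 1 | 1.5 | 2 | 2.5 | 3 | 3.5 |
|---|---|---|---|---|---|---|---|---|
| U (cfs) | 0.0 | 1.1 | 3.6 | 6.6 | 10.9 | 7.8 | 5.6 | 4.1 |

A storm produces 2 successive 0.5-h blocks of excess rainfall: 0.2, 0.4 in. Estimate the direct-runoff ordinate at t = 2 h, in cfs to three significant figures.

Q ≈ 4.82 cfs

By discrete convolution, Q_j = Σ (P_i / 1 in) · U_{j−i}.
At t = 2 h (j=4): Q = (0.2/1)·10.9 + (0.4/1)·6.6 = 4.82 cfs.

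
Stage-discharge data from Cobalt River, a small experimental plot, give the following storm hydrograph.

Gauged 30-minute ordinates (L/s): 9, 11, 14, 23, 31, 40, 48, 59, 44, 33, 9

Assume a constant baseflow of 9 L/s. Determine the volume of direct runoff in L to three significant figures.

V ≈ 4.00 × 10^5 L

Direct-runoff ordinates (Q − Q_b): 0.0, 2.0, 5.0, 14.0, 22.0, 31.0, 39.0, 50.0, 35.0, 24.0, 0.0 L/s.
ΣQ_DR = 222.0 L/s.
With Δt = 0.5 h = 1800 s, V = ΣQ_DR · Δt = 222.0 × 1800 = 4.00 × 10^5 L.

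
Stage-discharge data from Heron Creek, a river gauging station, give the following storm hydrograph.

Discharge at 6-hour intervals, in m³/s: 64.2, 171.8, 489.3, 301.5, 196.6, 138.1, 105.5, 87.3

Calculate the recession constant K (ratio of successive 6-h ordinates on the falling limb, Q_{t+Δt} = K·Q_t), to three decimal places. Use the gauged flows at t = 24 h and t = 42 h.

Using the recession-limb readings at t = 24 h and t = 42 h: Q falls from 196.6 to 87.3 m³/s over 3 intervals.
K = (Q₂/Q₁)^(1/3) = (87.3/196.6)^(1/3) = 0.763.

K ≈ 0.763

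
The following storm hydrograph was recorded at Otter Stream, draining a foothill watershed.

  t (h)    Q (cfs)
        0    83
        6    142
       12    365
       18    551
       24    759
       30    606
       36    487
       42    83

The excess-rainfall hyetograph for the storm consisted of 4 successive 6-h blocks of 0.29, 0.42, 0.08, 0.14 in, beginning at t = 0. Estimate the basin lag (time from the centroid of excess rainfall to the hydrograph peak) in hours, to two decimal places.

Centroid of excess rainfall: t_c = Σ P_i·t̄_i / ΣP_i = 9.4516 h (block centres at 3, 9, 15, 21 h).
Hydrograph peak occurs at t = 24 h, so basin lag t_L = 24 − 9.4516 = 14.55 h.

t_L ≈ 14.55 h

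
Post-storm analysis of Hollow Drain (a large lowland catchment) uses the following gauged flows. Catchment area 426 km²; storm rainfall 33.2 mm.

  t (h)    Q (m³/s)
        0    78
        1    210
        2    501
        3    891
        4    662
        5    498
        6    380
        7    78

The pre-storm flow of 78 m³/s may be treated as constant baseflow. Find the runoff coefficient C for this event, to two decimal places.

C ≈ 0.68

ΣQ_DR = 2674 m³/s; V = ΣQ_DR·Δt = 9.626 × 10^6 m³.
Runoff depth d = V / A = 22.60 mm.
C = d / P = 22.60 / 33.2 = 0.68.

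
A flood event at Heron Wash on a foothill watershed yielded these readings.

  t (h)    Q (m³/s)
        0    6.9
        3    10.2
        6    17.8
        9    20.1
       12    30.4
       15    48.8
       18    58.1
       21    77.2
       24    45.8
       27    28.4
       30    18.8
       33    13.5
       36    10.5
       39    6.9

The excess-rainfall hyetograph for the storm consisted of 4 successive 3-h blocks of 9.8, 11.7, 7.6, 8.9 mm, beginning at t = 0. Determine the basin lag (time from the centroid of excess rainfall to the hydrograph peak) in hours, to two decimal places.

t_L ≈ 15.27 h

Centroid of excess rainfall: t_c = Σ P_i·t̄_i / ΣP_i = 5.7316 h (block centres at 1.5, 4.5, 7.5, 10.5 h).
Hydrograph peak occurs at t = 21 h, so basin lag t_L = 21 − 5.7316 = 15.27 h.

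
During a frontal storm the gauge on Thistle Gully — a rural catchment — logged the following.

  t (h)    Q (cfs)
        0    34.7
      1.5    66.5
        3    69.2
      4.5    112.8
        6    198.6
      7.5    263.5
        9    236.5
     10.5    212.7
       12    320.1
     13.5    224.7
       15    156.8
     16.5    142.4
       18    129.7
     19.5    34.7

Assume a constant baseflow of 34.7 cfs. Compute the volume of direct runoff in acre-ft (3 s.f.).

Direct-runoff ordinates (Q − Q_b): 0.0, 31.8, 34.5, 78.1, 163.9, 228.8, 201.8, 178.0, 285.4, 190.0, 122.1, 107.7, 95.0, 0.0 cfs.
ΣQ_DR = 1717 cfs.
With Δt = 1.5 h = 5400 s, V = ΣQ_DR · Δt = 1717 × 5400 = 9.27 × 10^6 ft³ = 213 acre-ft.

V ≈ 213 acre-ft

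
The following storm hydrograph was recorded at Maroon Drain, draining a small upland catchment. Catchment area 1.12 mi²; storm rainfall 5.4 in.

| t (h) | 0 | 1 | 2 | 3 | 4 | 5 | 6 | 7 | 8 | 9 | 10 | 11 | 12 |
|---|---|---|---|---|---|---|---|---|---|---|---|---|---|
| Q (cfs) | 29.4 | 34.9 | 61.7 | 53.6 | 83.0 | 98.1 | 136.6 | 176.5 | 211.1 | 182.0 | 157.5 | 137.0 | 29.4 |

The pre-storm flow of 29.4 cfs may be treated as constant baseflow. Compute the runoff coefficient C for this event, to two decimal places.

ΣQ_DR = 1009 cfs; V = ΣQ_DR·Δt = 3.631 × 10^6 ft³.
Runoff depth d = V / A = 1.395 in.
C = d / P = 1.395 / 5.4 = 0.26.

C ≈ 0.26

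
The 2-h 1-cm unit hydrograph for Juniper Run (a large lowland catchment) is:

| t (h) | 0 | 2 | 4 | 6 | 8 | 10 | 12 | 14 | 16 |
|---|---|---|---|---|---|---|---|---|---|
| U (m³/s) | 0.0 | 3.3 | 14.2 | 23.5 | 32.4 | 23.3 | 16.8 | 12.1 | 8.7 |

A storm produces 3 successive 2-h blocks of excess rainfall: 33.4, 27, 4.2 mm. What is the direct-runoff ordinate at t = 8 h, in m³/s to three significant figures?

Q ≈ 178 m³/s

By discrete convolution, Q_j = Σ (P_i / 10 mm) · U_{j−i}.
At t = 8 h (j=4): Q = (33.4/10)·32.4 + (27/10)·23.5 + (4.2/10)·14.2 = 178 m³/s.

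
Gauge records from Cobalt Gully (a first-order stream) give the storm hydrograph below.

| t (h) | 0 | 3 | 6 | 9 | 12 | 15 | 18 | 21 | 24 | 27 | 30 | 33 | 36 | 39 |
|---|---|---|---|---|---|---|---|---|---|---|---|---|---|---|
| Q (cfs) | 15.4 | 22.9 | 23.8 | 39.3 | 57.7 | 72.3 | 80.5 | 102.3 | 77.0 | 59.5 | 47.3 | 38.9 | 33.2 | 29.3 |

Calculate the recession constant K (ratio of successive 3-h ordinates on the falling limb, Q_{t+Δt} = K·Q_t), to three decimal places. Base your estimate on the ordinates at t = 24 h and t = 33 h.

K ≈ 0.796

Using the recession-limb readings at t = 24 h and t = 33 h: Q falls from 77.0 to 38.9 cfs over 3 intervals.
K = (Q₂/Q₁)^(1/3) = (38.9/77.0)^(1/3) = 0.796.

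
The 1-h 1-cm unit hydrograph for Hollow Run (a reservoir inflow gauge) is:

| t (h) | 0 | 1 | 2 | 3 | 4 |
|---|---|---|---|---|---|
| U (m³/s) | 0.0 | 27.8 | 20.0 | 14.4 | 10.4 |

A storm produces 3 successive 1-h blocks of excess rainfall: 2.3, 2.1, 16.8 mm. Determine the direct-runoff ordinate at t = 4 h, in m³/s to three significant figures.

Q ≈ 39.0 m³/s

By discrete convolution, Q_j = Σ (P_i / 10 mm) · U_{j−i}.
At t = 4 h (j=4): Q = (2.3/10)·10.4 + (2.1/10)·14.4 + (16.8/10)·20.0 = 39.0 m³/s.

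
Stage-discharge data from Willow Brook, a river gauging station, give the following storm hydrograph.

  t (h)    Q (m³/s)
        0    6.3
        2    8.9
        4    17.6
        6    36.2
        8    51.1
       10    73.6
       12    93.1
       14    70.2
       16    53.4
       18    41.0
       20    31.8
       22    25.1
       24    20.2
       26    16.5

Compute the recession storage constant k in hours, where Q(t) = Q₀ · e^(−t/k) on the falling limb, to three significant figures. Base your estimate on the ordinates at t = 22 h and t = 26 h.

On the falling limb, Q drops from 25.1 to 16.5 m³/s between t = 22 h and t = 26 h (Δt = 4 h).
k = −Δt / ln(Q₂/Q₁) = −4 / ln(16.5/25.1) = 9.53 h.

k ≈ 9.53 h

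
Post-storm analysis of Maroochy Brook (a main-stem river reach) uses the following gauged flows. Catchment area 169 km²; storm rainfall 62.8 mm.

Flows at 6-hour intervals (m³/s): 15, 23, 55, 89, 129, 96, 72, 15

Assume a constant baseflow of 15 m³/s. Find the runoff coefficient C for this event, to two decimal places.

ΣQ_DR = 374.0 m³/s; V = ΣQ_DR·Δt = 8.078 × 10^6 m³.
Runoff depth d = V / A = 47.80 mm.
C = d / P = 47.80 / 62.8 = 0.76.

C ≈ 0.76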